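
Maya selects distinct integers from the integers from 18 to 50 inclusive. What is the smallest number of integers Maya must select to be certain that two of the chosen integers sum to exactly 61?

21

A set avoiding the sum 61 can contain at most one of each pair {x, 61−x}, plus the 7 elements whose complement lies outside the range.
The integers 31, …, 50 (20 of them) are such a set: any two sum to at least 31+32 = 63 > 61.
By pigeonhole, any 21st integer completes one of the 13 pairs, so 21 choices force a sum of 61.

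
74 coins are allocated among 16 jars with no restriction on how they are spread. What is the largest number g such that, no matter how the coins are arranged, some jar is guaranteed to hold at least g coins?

5

The 16 jars are the holes and the 74 coins are the pigeons.
If every jar held at most 4 coins, the total would be at most 16 × 4 = 64, which is less than 74.
So some jar holds at least ⌈74/16⌉ = 5 coins.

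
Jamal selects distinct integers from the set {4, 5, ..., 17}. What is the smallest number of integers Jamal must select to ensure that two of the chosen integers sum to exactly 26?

Group the elements by complementary pair {x, 26−x}: {9,17}, {10,16}, {11,15}, …, giving 4 two-element pairs, the single value 13 (it cannot pair with itself since the integers are distinct), and 5 integers whose partner 26−x falls outside [4,17].
Pigeonhole: treating each of those 10 groups as a pigeonhole, one can pick one integer per group — 10 integers — with no two summing to 26.
The 11th integer lands in an occupied pair, forcing a sum of 26.

11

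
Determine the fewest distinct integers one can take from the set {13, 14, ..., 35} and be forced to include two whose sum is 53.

15

Two chosen integers sum to 53 exactly when both halves of some pair {x, 53−x} with 18 ≤ x ≤ 53−x ≤ 35 are chosen — 9 such pairs.
The remaining 5 elements (those with no distinct partner in range) can never complete a 53-sum, so the worst case takes all of them and one from each pair: 5 + 9 = 14.
The 15th integer has to be the second member of some pair, so 14 + 1 = 15.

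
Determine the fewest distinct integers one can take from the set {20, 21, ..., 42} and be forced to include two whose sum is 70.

17

Group the elements by complementary pair {x, 70−x}: {28,42}, {29,41}, {30,40}, …, giving 7 two-element pairs, the single value 35 (it cannot pair with itself since the integers are distinct), and 8 integers whose partner 70−x falls outside [20,42].
Pigeonhole: treating each of those 16 groups as a pigeonhole, one can pick one integer per group — 16 integers — with no two summing to 70.
The 17th integer lands in an occupied pair, forcing a sum of 70.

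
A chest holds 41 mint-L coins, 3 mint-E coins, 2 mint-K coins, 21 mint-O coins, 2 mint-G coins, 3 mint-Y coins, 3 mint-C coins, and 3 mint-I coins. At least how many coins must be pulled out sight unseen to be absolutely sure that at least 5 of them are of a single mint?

By pigeonhole, put each drawn coin into a box by mint. The largest draw with every box below 5 takes min(count, 4) from each mint; mints with fewer than 4 contribute all they have.
Σ min(cᵢ, 4) = 4 + 3 + 2 + 4 + 2 + 3 + 3 + 3 = 24.
Draw number 24 + 1 = 25 must push one box to 5.

25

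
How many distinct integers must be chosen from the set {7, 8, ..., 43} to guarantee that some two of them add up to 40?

A set avoiding the sum 40 can contain at most one of each pair {x, 40−x}, plus the 11 elements whose complement lies outside the range or equal to its own complement.
The integers 20, …, 43 (24 of them) are such a set: any two sum to at least 20+21 = 41 > 40.
Any 25th integer completes one of the 13 pairs, so 25 choices force a sum of 40.

25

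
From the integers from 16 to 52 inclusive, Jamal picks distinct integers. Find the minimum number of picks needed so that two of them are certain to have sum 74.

23

Group the elements by complementary pair {x, 74−x}: {22,52}, {23,51}, {24,50}, …, giving 15 two-element pairs, the single value 37 (it cannot pair with itself since the integers are distinct), and 6 integers whose partner 74−x falls outside [16,52].
Treating each of those 22 groups as a pigeonhole, one can pick one integer per group — 22 integers — with no two summing to 74.
The 23rd integer lands in an occupied pair, forcing a sum of 74.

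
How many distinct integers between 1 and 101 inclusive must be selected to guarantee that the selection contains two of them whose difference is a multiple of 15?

Integers whose pairwise differences are multiples of 15 are exactly those sharing a remainder mod 15. Pigeonhole: the 15 residue classes mod 15 are the pigeonholes.
With 15 integers one could put 1 in each residue class and have no class reach 2.
The 16th integer pushes some class to 2, so 15·1 + 1 = 16.

16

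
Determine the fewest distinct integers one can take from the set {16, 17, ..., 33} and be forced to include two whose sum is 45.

Group the elements by complementary pair {x, 45−x}: {16,29}, {17,28}, {18,27}, …, giving 7 two-element pairs and 4 integers whose partner 45−x falls outside [16,33].
Treating each of those 11 groups as a pigeonhole, one can pick one integer per group — 11 integers — with no two summing to 45.
The 12th integer lands in an occupied pair, forcing a sum of 45.

12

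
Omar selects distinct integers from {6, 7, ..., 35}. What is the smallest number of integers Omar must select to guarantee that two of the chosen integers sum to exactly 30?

22

A set avoiding the sum 30 can contain at most one of each pair {x, 30−x}, plus the 12 elements whose complement lies outside the range or equal to its own complement.
The integers 15, …, 35 (21 of them) are such a set: any two sum to at least 15+16 = 31 > 30.
Pigeonhole: any 22nd integer completes one of the 9 pairs, so 22 choices force a sum of 30.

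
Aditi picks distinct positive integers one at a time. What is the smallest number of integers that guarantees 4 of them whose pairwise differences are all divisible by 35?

106

Integers whose pairwise differences are multiples of 35 are exactly those sharing a remainder mod 35. The 35 residue classes mod 35 are the pigeonholes.
With 105 integers one could put 3 in each residue class and have no class reach 4.
The 106th integer pushes some class to 4, so 35·3 + 1 = 106.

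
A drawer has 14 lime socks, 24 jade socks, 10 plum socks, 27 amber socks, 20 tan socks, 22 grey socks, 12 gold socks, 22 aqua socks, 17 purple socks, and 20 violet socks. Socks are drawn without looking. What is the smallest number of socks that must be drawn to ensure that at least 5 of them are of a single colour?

41

By pigeonhole, the 10 colours are the holes; the socks drawn are the pigeons.
To avoid 5 of any one colour, the worst case takes at most 4 of each colour.
That gives 4 + 4 + 4 + 4 + 4 + 4 + 4 + 4 + 4 + 4 = 40 socks with no colour reaching 5.
The next sock forces some colour to 5, so 40 + 1 = 41.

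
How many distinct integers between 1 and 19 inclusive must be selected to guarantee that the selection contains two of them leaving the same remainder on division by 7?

By the pigeonhole principle, the 7 residue classes mod 7 are the pigeonholes.
With 7 integers one could put 1 in each residue class and have no class reach 2.
The 8th integer pushes some class to 2, so 7·1 + 1 = 8.

8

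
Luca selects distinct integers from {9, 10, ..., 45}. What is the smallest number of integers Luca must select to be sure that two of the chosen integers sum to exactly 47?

A set avoiding the sum 47 can contain at most one of each pair {x, 47−x}, plus the 7 elements whose complement lies outside the range.
The integers 24, …, 45 (22 of them) are such a set: any two sum to at least 24+25 = 49 > 47.
Pigeonhole: any 23rd integer completes one of the 15 pairs, so 23 choices force a sum of 47.

23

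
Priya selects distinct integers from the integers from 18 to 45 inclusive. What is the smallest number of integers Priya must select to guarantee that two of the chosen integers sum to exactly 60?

Group the elements by complementary pair {x, 60−x}: {18,42}, {19,41}, {20,40}, …, giving 12 two-element pairs, the single value 30 (it cannot pair with itself since the integers are distinct), and 3 integers whose partner 60−x falls outside [18,45].
By the pigeonhole principle, treating each of those 16 groups as a pigeonhole, one can pick one integer per group — 16 integers — with no two summing to 60.
The 17th integer lands in an occupied pair, forcing a sum of 60.

17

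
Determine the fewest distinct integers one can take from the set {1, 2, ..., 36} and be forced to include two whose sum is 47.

Group the elements by complementary pair {x, 47−x}: {11,36}, {12,35}, {13,34}, …, giving 13 two-element pairs and 10 integers whose partner 47−x falls outside [1,36].
Pigeonhole: treating each of those 23 groups as a pigeonhole, one can pick one integer per group — 23 integers — with no two summing to 47.
The 24th integer lands in an occupied pair, forcing a sum of 47.

24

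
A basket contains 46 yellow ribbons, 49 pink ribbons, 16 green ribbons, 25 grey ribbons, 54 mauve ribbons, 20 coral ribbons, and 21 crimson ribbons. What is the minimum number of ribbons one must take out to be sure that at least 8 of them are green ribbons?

223

In the worst case for collecting green ribbons, every non-green ribbon comes out first.
There are 46 + 49 + 25 + 54 + 20 + 21 = 215 non-green ribbons altogether.
After those, each further ribbon must be green, so 215 + 8 = 223 draws guarantee 8 green ribbons.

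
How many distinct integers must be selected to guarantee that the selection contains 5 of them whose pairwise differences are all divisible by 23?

93

Integers whose pairwise differences are multiples of 23 are exactly those sharing a remainder mod 23. By the pigeonhole principle, the 23 residue classes mod 23 are the pigeonholes.
With 92 integers one could put 4 in each residue class and have no class reach 5.
The 93rd integer pushes some class to 5, so 23·4 + 1 = 93.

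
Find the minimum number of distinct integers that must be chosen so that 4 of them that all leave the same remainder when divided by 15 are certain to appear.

46

By the pigeonhole principle, the 15 residue classes mod 15 are the pigeonholes.
With 45 integers one could put 3 in each residue class and have no class reach 4.
The 46th integer pushes some class to 4, so 15·3 + 1 = 46.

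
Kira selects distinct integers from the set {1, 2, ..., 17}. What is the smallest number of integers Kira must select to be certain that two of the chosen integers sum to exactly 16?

11

A set avoiding the sum 16 can contain at most one of each pair {x, 16−x}, plus the 3 elements whose complement lies outside the range or equal to its own complement.
The integers 8, …, 17 (10 of them) are such a set: any two sum to at least 8+9 = 17 > 16.
Pigeonhole: any 11th integer completes one of the 7 pairs, so 11 choices force a sum of 16.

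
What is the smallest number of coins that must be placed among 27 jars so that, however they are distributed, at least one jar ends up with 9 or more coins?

217

With 216 coins one could put exactly 8 in each of the 27 jars, and no jar would reach 9.
Pigeonhole: one more coin must land in a jar that already has 8, giving it 9.
So 27 × 8 + 1 = 217 coins are required.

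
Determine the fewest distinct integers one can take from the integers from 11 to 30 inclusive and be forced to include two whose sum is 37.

A set avoiding the sum 37 can contain at most one of each pair {x, 37−x}, plus the 4 elements whose complement lies outside the range.
The integers 19, …, 30 (12 of them) are such a set: any two sum to at least 19+20 = 39 > 37.
Any 13th integer completes one of the 8 pairs, so 13 choices force a sum of 37.

13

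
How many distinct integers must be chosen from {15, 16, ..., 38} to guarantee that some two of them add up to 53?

13

A set avoiding the sum 53 can contain at most one of each pair {x, 53−x}.
The integers 27, …, 38 (12 of them) are such a set: any two sum to at least 27+28 = 55 > 53.
By pigeonhole, any 13th integer completes one of the 12 pairs, so 13 choices force a sum of 53.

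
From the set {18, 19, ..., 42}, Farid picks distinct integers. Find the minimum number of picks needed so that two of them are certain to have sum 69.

A set avoiding the sum 69 can contain at most one of each pair {x, 69−x}, plus the 9 elements whose complement lies outside the range.
The integers 18, …, 34 (17 of them) are such a set: any two sum to at least 18+19 = 37 and at most 33+34 = 67 < 69.
By pigeonhole, any 18th integer completes one of the 8 pairs, so 18 choices force a sum of 69.

18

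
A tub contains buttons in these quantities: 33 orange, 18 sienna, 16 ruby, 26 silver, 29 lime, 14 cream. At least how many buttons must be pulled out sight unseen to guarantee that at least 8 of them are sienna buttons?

In the worst case for collecting sienna buttons, every non-sienna button comes out first.
There are 33 + 16 + 26 + 29 + 14 = 118 non-sienna buttons altogether.
After those, each further button must be sienna, so 118 + 8 = 126 draws guarantee 8 sienna buttons.

126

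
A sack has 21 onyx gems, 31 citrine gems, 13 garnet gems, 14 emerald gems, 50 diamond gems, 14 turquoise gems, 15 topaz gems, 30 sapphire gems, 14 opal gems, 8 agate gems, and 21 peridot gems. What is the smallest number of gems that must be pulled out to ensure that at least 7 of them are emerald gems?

In the worst case for collecting emerald gems, every non-emerald gem comes out first.
There are 21 + 31 + 13 + 50 + 14 + 15 + 30 + 14 + 8 + 21 = 217 non-emerald gems altogether.
After those, each further gem must be emerald, so 217 + 7 = 224 draws guarantee 7 emerald gems.

224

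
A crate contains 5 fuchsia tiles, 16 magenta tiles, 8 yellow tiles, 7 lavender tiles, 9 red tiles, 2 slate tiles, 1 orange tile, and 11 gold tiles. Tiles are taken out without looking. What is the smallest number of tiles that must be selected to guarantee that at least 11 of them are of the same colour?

An adversary could hand out at most 10 tiles per colour (6 colours run out sooner): 5 + 10 + 8 + 7 + 9 + 2 + 1 + 10 = 52 tiles and still no colour has 11.
One more tile lands in a colour already at 10, so 53 draws are enough and 52 are not.

53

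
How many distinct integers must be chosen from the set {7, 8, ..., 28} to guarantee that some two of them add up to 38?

14

Group the elements by complementary pair {x, 38−x}: {10,28}, {11,27}, {12,26}, …, giving 9 two-element pairs, the single value 19 (it cannot pair with itself since the integers are distinct), and 3 integers whose partner 38−x falls outside [7,28].
Treating each of those 13 groups as a pigeonhole, one can pick one integer per group — 13 integers — with no two summing to 38.
The 14th integer lands in an occupied pair, forcing a sum of 38.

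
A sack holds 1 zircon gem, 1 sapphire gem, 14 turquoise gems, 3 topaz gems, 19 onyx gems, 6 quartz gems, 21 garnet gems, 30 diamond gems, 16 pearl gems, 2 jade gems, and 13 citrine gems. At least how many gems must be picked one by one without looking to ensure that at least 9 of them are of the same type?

62

Pigeonhole: the 11 types are the holes; the gems drawn are the pigeons.
To avoid 9 of any one type, the worst case takes at most 8 of each type, or every gem of a type that has fewer than 8.
That gives 1 + 1 + 8 + 3 + 8 + 6 + 8 + 8 + 8 + 2 + 8 = 61 gems with no type reaching 9.
The next gem forces some type to 9, so 61 + 1 = 62.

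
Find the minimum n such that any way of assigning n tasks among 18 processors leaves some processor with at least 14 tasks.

235

With 234 tasks one could put exactly 13 in each of the 18 processors, and no processor would reach 14.
Pigeonhole: one more task must land in a processor that already has 13, giving it 14.
So 18 × 13 + 1 = 235 tasks are required.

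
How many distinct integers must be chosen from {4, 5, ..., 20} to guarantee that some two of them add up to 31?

13

Two chosen integers sum to 31 exactly when both halves of some pair {x, 31−x} with 11 ≤ x ≤ 31−x ≤ 20 are chosen — 5 such pairs.
The remaining 7 elements (those with no distinct partner in range) can never complete a 31-sum, so the worst case takes all of them and one from each pair: 7 + 5 = 12.
By pigeonhole, the 13th integer has to be the second member of some pair, so 12 + 1 = 13.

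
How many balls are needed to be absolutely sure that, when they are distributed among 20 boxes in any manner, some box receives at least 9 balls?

With 160 balls one could put exactly 8 in each of the 20 boxes, and no box would reach 9.
By pigeonhole, one more ball must land in a box that already has 8, giving it 9.
So 20 × 8 + 1 = 161 balls are required.

161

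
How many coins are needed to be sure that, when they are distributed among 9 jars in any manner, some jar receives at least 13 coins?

109

With 108 coins one could put exactly 12 in each of the 9 jars, and no jar would reach 13.
One more coin must land in a jar that already has 12, giving it 13.
So 9 × 12 + 1 = 109 coins are required.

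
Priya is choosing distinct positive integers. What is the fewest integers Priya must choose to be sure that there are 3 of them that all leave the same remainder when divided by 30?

The 30 residue classes mod 30 are the pigeonholes.
With 60 integers one could put 2 in each residue class and have no class reach 3.
The 61st integer pushes some class to 3, so 30·2 + 1 = 61.

61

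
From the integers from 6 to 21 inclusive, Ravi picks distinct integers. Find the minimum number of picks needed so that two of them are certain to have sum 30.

11

A set avoiding the sum 30 can contain at most one of each pair {x, 30−x}, plus the 4 elements whose complement lies outside the range or equal to its own complement.
The integers 6, …, 15 (10 of them) are such a set: any two sum to at least 6+7 = 13 and at most 14+15 = 29 < 30.
Pigeonhole: any 11th integer completes one of the 6 pairs, so 11 choices force a sum of 30.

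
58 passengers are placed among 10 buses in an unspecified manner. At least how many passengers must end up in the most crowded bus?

6

Pigeonhole: the 10 buses are the holes and the 58 passengers are the pigeons.
If every bus held at most 5 passengers, the total would be at most 10 × 5 = 50, which is less than 58.
So some bus holds at least ⌈58/10⌉ = 6 passengers.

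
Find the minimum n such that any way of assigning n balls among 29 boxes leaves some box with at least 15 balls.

With 406 balls one could put exactly 14 in each of the 29 boxes, and no box would reach 15.
One more ball must land in a box that already has 14, giving it 15.
So 29 × 14 + 1 = 407 balls are required.

407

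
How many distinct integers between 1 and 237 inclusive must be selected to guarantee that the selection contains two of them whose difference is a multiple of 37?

Integers whose pairwise differences are multiples of 37 are exactly those sharing a remainder mod 37. The 37 residue classes mod 37 are the pigeonholes.
With 37 integers one could put 1 in each residue class and have no class reach 2.
The 38th integer pushes some class to 2, so 37·1 + 1 = 38.

38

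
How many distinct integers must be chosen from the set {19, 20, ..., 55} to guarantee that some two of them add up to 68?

A set avoiding the sum 68 can contain at most one of each pair {x, 68−x}, plus the 7 elements whose complement lies outside the range or equal to its own complement.
The integers 34, …, 55 (22 of them) are such a set: any two sum to at least 34+35 = 69 > 68.
By pigeonhole, any 23rd integer completes one of the 15 pairs, so 23 choices force a sum of 68.

23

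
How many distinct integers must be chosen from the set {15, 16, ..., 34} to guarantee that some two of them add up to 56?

15

Group the elements by complementary pair {x, 56−x}: {22,34}, {23,33}, {24,32}, …, giving 6 two-element pairs, the single value 28 (it cannot pair with itself since the integers are distinct), and 7 integers whose partner 56−x falls outside [15,34].
Treating each of those 14 groups as a pigeonhole, one can pick one integer per group — 14 integers — with no two summing to 56.
The 15th integer lands in an occupied pair, forcing a sum of 56.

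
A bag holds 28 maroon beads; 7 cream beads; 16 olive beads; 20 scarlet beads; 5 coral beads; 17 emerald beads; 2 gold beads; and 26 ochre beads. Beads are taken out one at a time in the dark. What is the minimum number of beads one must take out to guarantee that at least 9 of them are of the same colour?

By pigeonhole, the 8 colours are the holes; the beads drawn are the pigeons.
To avoid 9 of any one colour, the worst case takes at most 8 of each colour, or every bead of a colour that has fewer than 8.
That gives 8 + 7 + 8 + 8 + 5 + 8 + 2 + 8 = 54 beads with no colour reaching 9.
The next bead forces some colour to 9, so 54 + 1 = 55.

55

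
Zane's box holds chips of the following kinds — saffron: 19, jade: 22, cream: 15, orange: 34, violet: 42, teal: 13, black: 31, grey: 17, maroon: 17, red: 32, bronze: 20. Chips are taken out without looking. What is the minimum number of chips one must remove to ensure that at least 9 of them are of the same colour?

Pigeonhole: the 11 colours are the holes; the chips drawn are the pigeons.
To avoid 9 of any one colour, the worst case takes at most 8 of each colour.
That gives 8 + 8 + 8 + 8 + 8 + 8 + 8 + 8 + 8 + 8 + 8 = 88 chips with no colour reaching 9.
The next chip forces some colour to 9, so 88 + 1 = 89.

89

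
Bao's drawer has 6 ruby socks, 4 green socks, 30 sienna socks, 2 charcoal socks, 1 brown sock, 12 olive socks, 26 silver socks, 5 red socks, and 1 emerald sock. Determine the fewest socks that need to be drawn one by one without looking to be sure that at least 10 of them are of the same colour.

The 9 colours are the holes; the socks drawn are the pigeons.
To avoid 10 of any one colour, the worst case takes at most 9 of each colour, or every sock of a colour that has fewer than 9.
That gives 6 + 4 + 9 + 2 + 1 + 9 + 9 + 5 + 1 = 46 socks with no colour reaching 10.
The next sock forces some colour to 10, so 46 + 1 = 47.

47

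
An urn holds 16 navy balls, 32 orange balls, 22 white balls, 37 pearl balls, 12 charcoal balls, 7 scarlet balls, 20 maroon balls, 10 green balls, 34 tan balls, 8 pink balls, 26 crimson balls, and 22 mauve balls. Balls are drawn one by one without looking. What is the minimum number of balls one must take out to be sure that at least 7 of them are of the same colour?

Pigeonhole: put each drawn ball into a box by colour. The largest draw with every box below 7 takes min(count, 6) from each colour.
Σ min(cᵢ, 6) = 6 + 6 + 6 + 6 + 6 + 6 + 6 + 6 + 6 + 6 + 6 + 6 = 72.
Draw number 72 + 1 = 73 must push one box to 7.

73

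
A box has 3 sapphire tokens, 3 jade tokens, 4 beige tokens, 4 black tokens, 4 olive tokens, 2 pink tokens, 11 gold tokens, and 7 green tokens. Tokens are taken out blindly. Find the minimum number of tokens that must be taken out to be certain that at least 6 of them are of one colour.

Pigeonhole: the 8 colours are the holes; the tokens drawn are the pigeons.
To avoid 6 of any one colour, the worst case takes at most 5 of each colour, or every token of a colour that has fewer than 5.
That gives 3 + 3 + 4 + 4 + 4 + 2 + 5 + 5 = 30 tokens with no colour reaching 6.
The next token forces some colour to 6, so 30 + 1 = 31.

31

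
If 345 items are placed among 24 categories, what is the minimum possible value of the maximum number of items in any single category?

Pigeonhole: the 24 categories are the holes and the 345 items are the pigeons.
If every category held at most 14 items, the total would be at most 24 × 14 = 336, which is less than 345.
So some category holds at least ⌈345/24⌉ = 15 items.

15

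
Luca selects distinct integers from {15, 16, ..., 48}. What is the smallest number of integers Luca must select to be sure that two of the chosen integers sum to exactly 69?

A set avoiding the sum 69 can contain at most one of each pair {x, 69−x}, plus the 6 elements whose complement lies outside the range.
The integers 15, …, 34 (20 of them) are such a set: any two sum to at least 15+16 = 31 and at most 33+34 = 67 < 69.
By pigeonhole, any 21st integer completes one of the 14 pairs, so 21 choices force a sum of 69.

21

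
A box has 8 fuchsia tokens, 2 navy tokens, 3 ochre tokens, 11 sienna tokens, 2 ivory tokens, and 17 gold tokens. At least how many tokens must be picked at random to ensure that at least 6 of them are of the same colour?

Pigeonhole: the 6 colours are the holes; the tokens drawn are the pigeons.
To avoid 6 of any one colour, the worst case takes at most 5 of each colour, or every token of a colour that has fewer than 5.
That gives 5 + 2 + 3 + 5 + 2 + 5 = 22 tokens with no colour reaching 6.
The next token forces some colour to 6, so 22 + 1 = 23.

23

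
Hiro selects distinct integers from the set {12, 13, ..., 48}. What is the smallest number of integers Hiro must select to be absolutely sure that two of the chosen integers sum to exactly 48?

26

Group the elements by complementary pair {x, 48−x}: {12,36}, {13,35}, {14,34}, …, giving 12 two-element pairs, the single value 24 (it cannot pair with itself since the integers are distinct), and 12 integers whose partner 48−x falls outside [12,48].
Pigeonhole: treating each of those 25 groups as a pigeonhole, one can pick one integer per group — 25 integers — with no two summing to 48.
The 26th integer lands in an occupied pair, forcing a sum of 48.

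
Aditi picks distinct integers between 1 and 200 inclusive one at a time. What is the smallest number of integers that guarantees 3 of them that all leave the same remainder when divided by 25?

51

By the pigeonhole principle, the 25 residue classes mod 25 are the pigeonholes.
With 50 integers one could put 2 in each residue class and have no class reach 3.
The 51st integer pushes some class to 3, so 25·2 + 1 = 51.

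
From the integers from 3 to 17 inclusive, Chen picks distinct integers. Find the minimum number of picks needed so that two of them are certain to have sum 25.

A set avoiding the sum 25 can contain at most one of each pair {x, 25−x}, plus the 5 elements whose complement lies outside the range.
The integers 3, …, 12 (10 of them) are such a set: any two sum to at least 3+4 = 7 and at most 11+12 = 23 < 25.
By the pigeonhole principle, any 11th integer completes one of the 5 pairs, so 11 choices force a sum of 25.

11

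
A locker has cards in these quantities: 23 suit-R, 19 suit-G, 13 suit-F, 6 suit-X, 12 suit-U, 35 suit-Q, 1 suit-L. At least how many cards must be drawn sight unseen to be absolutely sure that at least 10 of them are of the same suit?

By the pigeonhole principle, put each drawn card into a box by suit. The largest draw with every box below 10 takes min(count, 9) from each suit; suits with fewer than 9 contribute all they have.
Σ min(cᵢ, 9) = 9 + 9 + 9 + 6 + 9 + 9 + 1 = 52.
Draw number 52 + 1 = 53 must push one box to 10.

53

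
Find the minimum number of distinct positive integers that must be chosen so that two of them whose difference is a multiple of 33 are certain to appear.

34

Integers whose pairwise differences are multiples of 33 are exactly those sharing a remainder mod 33. The 33 residue classes mod 33 are the pigeonholes.
With 33 integers one could put 1 in each residue class and have no class reach 2.
The 34th integer pushes some class to 2, so 33·1 + 1 = 34.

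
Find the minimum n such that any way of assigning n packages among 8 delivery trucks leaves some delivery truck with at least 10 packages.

73

With 72 packages one could put exactly 9 in each of the 8 delivery trucks, and no delivery truck would reach 10.
By pigeonhole, one more package must land in a delivery truck that already has 9, giving it 10.
So 8 × 9 + 1 = 73 packages are required.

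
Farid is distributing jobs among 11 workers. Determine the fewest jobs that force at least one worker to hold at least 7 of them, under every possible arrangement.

With 66 jobs one could put exactly 6 in each of the 11 workers, and no worker would reach 7.
By pigeonhole, one more job must land in a worker that already has 6, giving it 7.
So 11 × 6 + 1 = 67 jobs are required.

67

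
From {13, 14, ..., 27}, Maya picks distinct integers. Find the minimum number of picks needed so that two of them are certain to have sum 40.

9

Two chosen integers sum to 40 exactly when both halves of some pair {x, 40−x} with 13 ≤ x ≤ 40−x ≤ 27 are chosen — 7 such pairs.
The remaining 1 element (those with no distinct partner in range) can never complete a 40-sum, so the worst case takes all of them and one from each pair: 1 + 7 = 8.
The 9th integer has to be the second member of some pair, so 8 + 1 = 9.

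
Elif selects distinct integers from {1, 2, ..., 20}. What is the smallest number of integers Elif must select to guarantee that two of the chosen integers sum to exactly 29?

A set avoiding the sum 29 can contain at most one of each pair {x, 29−x}, plus the 8 elements whose complement lies outside the range.
The integers 1, …, 14 (14 of them) are such a set: any two sum to at least 1+2 = 3 and at most 13+14 = 27 < 29.
Any 15th integer completes one of the 6 pairs, so 15 choices force a sum of 29.

15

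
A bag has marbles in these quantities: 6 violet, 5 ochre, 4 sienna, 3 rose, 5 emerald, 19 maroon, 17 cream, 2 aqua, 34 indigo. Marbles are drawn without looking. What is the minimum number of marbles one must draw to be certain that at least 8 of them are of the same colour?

The 9 colours are the holes; the marbles drawn are the pigeons.
To avoid 8 of any one colour, the worst case takes at most 7 of each colour, or every marble of a colour that has fewer than 7.
That gives 6 + 5 + 4 + 3 + 5 + 7 + 7 + 2 + 7 = 46 marbles with no colour reaching 8.
The next marble forces some colour to 8, so 46 + 1 = 47.

47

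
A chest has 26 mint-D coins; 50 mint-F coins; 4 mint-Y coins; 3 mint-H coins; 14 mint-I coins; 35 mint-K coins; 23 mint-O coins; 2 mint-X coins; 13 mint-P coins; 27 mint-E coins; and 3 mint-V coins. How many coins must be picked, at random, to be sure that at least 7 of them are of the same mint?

Put each drawn coin into a box by mint. The largest draw with every box below 7 takes min(count, 6) from each mint; mints with fewer than 6 contribute all they have.
Σ min(cᵢ, 6) = 6 + 6 + 4 + 3 + 6 + 6 + 6 + 2 + 6 + 6 + 3 = 54.
Draw number 54 + 1 = 55 must push one box to 7.

55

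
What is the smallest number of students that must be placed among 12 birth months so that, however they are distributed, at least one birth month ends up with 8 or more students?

85

With 84 students one could put exactly 7 in each of the 12 birth months, and no birth month would reach 8.
Pigeonhole: one more student must land in a birth month that already has 7, giving it 8.
So 12 × 7 + 1 = 85 students are required.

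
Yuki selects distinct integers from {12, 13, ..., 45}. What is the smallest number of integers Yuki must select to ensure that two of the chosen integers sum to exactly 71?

25

Two chosen integers sum to 71 exactly when both halves of some pair {x, 71−x} with 26 ≤ x ≤ 71−x ≤ 45 are chosen — 10 such pairs.
The remaining 14 elements (those with no distinct partner in range) can never complete a 71-sum, so the worst case takes all of them and one from each pair: 14 + 10 = 24.
The 25th integer has to be the second member of some pair, so 24 + 1 = 25.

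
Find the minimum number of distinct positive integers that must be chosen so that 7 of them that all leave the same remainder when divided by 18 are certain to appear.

The 18 residue classes mod 18 are the pigeonholes.
With 108 integers one could put 6 in each residue class and have no class reach 7.
The 109th integer pushes some class to 7, so 18·6 + 1 = 109.

109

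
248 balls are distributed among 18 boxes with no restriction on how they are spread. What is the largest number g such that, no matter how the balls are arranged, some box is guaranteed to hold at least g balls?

14

The 18 boxes are the holes and the 248 balls are the pigeons.
If every box held at most 13 balls, the total would be at most 18 × 13 = 234, which is less than 248.
So some box holds at least ⌈248/18⌉ = 14 balls.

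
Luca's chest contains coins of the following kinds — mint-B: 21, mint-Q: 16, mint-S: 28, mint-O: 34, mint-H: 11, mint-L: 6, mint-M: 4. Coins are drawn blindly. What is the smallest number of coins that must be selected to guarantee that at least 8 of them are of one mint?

An adversary could hand out at most 7 coins per mint (mint-L, mint-M run out sooner): 7 + 7 + 7 + 7 + 7 + 6 + 4 = 45 coins and still no mint has 8.
By the pigeonhole principle, one more coin lands in a mint already at 7, so 46 draws are enough and 45 are not.

46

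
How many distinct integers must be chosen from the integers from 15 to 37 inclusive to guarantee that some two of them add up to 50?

14

Group the elements by complementary pair {x, 50−x}: {15,35}, {16,34}, {17,33}, …, giving 10 two-element pairs; the single value 25 (it cannot pair with itself since the integers are distinct); and 2 integers whose partner 50−x falls outside [15,37].
By pigeonhole, treating each of those 13 groups as a pigeonhole, one can pick one integer per group — 13 integers — with no two summing to 50.
The 14th integer lands in an occupied pair, forcing a sum of 50.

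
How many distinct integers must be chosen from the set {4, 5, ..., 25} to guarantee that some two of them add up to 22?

16

Two chosen integers sum to 22 exactly when both halves of some pair {x, 22−x} with 4 ≤ x ≤ 22−x ≤ 18 are chosen — 7 such pairs.
The remaining 8 elements (those with no distinct partner in range) can never complete a 22-sum, so the worst case takes all of them and one from each pair: 8 + 7 = 15.
The 16th integer has to be the second member of some pair, so 15 + 1 = 16.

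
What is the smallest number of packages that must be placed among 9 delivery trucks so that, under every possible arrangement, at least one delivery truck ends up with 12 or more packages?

With 99 packages one could put exactly 11 in each of the 9 delivery trucks, and no delivery truck would reach 12.
One more package must land in a delivery truck that already has 11, giving it 12.
So 9 × 11 + 1 = 100 packages are required.

100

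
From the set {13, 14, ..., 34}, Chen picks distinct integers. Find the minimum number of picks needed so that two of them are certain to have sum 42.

A set avoiding the sum 42 can contain at most one of each pair {x, 42−x}, plus the 6 elements whose complement lies outside the range or equal to its own complement.
The integers 21, …, 34 (14 of them) are such a set: any two sum to at least 21+22 = 43 > 42.
By the pigeonhole principle, any 15th integer completes one of the 8 pairs, so 15 choices force a sum of 42.

15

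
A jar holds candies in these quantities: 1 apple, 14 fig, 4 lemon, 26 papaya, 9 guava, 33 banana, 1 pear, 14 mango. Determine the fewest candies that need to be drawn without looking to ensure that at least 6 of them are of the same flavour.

Put each drawn candy into a box by flavour. The largest draw with every box below 6 takes min(count, 5) from each flavour; flavours with fewer than 5 contribute all they have.
Σ min(cᵢ, 5) = 1 + 5 + 4 + 5 + 5 + 5 + 1 + 5 = 31.
Draw number 31 + 1 = 32 must push one box to 6.

32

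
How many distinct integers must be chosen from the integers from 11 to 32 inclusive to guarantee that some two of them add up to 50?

A set avoiding the sum 50 can contain at most one of each pair {x, 50−x}, plus the 8 elements whose complement lies outside the range or equal to its own complement.
The integers 11, …, 25 (15 of them) are such a set: any two sum to at least 11+12 = 23 and at most 24+25 = 49 < 50.
By the pigeonhole principle, any 16th integer completes one of the 7 pairs, so 16 choices force a sum of 50.

16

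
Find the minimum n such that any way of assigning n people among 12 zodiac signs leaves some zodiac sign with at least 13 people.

145

With 144 people one could put exactly 12 in each of the 12 zodiac signs, and no zodiac sign would reach 13.
Pigeonhole: one more person must land in a zodiac sign that already has 12, giving it 13.
So 12 × 12 + 1 = 145 people are required.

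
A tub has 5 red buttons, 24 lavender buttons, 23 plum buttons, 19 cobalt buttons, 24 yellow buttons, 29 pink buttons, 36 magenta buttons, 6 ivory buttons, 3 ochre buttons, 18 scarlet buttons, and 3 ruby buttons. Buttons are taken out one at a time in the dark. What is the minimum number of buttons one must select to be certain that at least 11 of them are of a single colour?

88

Pigeonhole: the 11 colours are the holes; the buttons drawn are the pigeons.
To avoid 11 of any one colour, the worst case takes at most 10 of each colour, or every button of a colour that has fewer than 10.
That gives 5 + 10 + 10 + 10 + 10 + 10 + 10 + 6 + 3 + 10 + 3 = 87 buttons with no colour reaching 11.
The next button forces some colour to 11, so 87 + 1 = 88.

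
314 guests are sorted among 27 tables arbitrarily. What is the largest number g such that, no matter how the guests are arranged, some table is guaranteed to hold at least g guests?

By pigeonhole, the 27 tables are the holes and the 314 guests are the pigeons.
If every table held at most 11 guests, the total would be at most 27 × 11 = 297, which is less than 314.
So some table holds at least ⌈314/27⌉ = 12 guests.

12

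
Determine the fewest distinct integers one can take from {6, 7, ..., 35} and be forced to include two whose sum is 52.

A set avoiding the sum 52 can contain at most one of each pair {x, 52−x}, plus the 12 elements whose complement lies outside the range or equal to its own complement.
The integers 6, …, 26 (21 of them) are such a set: any two sum to at least 6+7 = 13 and at most 25+26 = 51 < 52.
Pigeonhole: any 22nd integer completes one of the 9 pairs, so 22 choices force a sum of 52.

22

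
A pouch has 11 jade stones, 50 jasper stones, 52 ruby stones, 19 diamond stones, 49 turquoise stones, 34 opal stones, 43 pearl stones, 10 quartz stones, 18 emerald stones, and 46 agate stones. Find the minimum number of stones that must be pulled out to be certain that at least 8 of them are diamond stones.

In the worst case for collecting diamond stones, every non-diamond stone comes out first.
There are 11 + 50 + 52 + 49 + 34 + 43 + 10 + 18 + 46 = 313 non-diamond stones altogether.
After those, each further stone must be diamond, so 313 + 8 = 321 draws guarantee 8 diamond stones.

321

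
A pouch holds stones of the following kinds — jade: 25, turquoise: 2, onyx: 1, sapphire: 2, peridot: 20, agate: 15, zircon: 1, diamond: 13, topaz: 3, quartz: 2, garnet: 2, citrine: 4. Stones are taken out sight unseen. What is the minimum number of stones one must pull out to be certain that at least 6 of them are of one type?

By pigeonhole, the 12 types are the holes; the stones drawn are the pigeons.
To avoid 6 of any one type, the worst case takes at most 5 of each type, or every stone of a type that has fewer than 5.
That gives 5 + 2 + 1 + 2 + 5 + 5 + 1 + 5 + 3 + 2 + 2 + 4 = 37 stones with no type reaching 6.
The next stone forces some type to 6, so 37 + 1 = 38.

38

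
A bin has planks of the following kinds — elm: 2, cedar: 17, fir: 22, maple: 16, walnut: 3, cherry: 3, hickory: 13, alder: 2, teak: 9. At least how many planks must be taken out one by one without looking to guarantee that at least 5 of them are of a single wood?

31

The 9 woods are the holes; the planks drawn are the pigeons.
To avoid 5 of any one wood, the worst case takes at most 4 of each wood, or every plank of a wood that has fewer than 4.
That gives 2 + 4 + 4 + 4 + 3 + 3 + 4 + 2 + 4 = 30 planks with no wood reaching 5.
The next plank forces some wood to 5, so 30 + 1 = 31.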